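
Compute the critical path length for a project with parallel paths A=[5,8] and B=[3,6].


Path A: 5 + 8 = 13
Path B: 3 + 6 = 9
Critical path = longest = max(13, 9)
= 13 (Path A)


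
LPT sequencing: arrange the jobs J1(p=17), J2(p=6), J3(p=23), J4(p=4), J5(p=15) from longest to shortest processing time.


LPT: sort by longest processing time first
  J3: p=23
  J1: p=17
  J5: p=15
  J2: p=6
  J4: p=4
Order: J3 → J1 → J5 → J2 → J4


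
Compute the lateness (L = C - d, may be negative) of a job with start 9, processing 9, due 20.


Completion = 9 + 9 = 18
Lateness = C - d = 18 - 20
= -2


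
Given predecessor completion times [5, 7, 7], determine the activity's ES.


ES = max of all predecessor completion times
Predecessors: [5, 7, 7]
ES = max(5, 7, 7)
= 7


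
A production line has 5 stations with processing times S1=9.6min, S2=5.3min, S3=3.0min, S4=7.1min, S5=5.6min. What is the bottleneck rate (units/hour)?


Bottleneck = longest station time
Station times: [9.6, 5.3, 3.0, 7.1, 5.6]
Max = 9.6 min
Rate = 60 / 9.6
= 6.25 units/hour (bottleneck: 9.6min)


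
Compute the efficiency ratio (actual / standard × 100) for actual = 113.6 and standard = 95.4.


Efficiency = (actual / standard) × 100
= (113.6 / 95.4) × 100
= 119.1%


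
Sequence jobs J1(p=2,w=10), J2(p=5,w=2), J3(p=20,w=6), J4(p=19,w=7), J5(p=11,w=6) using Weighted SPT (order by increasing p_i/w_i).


WSPT (Smith's rule): sort by p/w ascending
  J1: p/w = 2/10 = 0.200
  J5: p/w = 11/6 = 1.833
  J2: p/w = 5/2 = 2.500
  J4: p/w = 19/7 = 2.714
  J3: p/w = 20/6 = 3.333
Order: J1 → J5 → J2 → J4 → J3


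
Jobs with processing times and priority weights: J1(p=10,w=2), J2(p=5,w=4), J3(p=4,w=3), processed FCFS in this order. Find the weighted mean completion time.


Completion times:
  J1: C=10, w×C=2×10=20
  J2: C=15, w×C=4×15=60
  J3: C=19, w×C=3×19=57
Sum w×C = 137
Sum w = 9
Weighted avg = 137/9
= 15.22


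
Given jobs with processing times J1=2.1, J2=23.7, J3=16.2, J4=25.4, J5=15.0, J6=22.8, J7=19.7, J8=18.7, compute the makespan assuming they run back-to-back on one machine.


Sequential makespan: sum all processing times
= 2.1 + 23.7 + 16.2 + 25.4 + 15.0 + 22.8 + 19.7 + 18.7
= 143.6 time units


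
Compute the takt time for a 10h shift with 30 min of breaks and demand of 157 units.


Available = 10×60 - 30 = 570 min
Takt time = 570 / 157
= 3.63 min/unit


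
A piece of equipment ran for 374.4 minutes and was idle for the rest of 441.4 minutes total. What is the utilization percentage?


Utilization = busy / total × 100
= 374.4 / 441.4 × 100
= 84.8%


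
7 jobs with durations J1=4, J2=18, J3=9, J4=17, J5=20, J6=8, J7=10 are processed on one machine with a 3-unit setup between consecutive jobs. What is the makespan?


Makespan = Σ processing + (n-1) × setup
= (4 + 18 + 9 + 17 + 20 + 8 + 10) + (7-1)×3
= 86 + 18
= 104 time units


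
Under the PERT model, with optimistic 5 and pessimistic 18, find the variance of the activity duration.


σ² = ((p - o) / 6)² = (p - o)² / 36
= (18 - 5)² / 36
= 13² / 36
= 169 / 36
= 4.6944


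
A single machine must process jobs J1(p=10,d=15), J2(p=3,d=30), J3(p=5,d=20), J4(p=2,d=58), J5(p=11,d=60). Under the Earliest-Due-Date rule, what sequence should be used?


EDD: sort by earliest due date
  J1: d=15, p=10
  J3: d=20, p=5
  J2: d=30, p=3
  J4: d=58, p=2
  J5: d=60, p=11
Order: J1 → J3 → J2 → J4 → J5


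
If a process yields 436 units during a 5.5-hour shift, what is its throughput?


Throughput = units / time
= 436 / 5.5
= 79.3 units/hour


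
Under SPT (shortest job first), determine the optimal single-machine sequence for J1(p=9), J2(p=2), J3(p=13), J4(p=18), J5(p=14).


SPT: sort by shortest processing time
  J2: p=2
  J1: p=9
  J3: p=13
  J5: p=14
  J4: p=18
Order: J2 → J1 → J3 → J5 → J4


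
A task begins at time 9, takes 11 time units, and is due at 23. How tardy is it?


Completion = start + processing = 9 + 11 = 20
Tardiness = max(0, C - d) = max(0, 20 - 23)
= max(0, -3)
= 0


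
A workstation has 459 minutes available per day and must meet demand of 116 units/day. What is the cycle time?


Cycle time = available time / demand
= 459 / 116
= 3.96 min/unit


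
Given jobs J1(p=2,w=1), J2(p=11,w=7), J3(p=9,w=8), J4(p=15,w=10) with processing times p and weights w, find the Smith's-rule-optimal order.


WSPT (Smith's rule): sort by p/w ascending
  J3: p/w = 9/8 = 1.125
  J4: p/w = 15/10 = 1.500
  J2: p/w = 11/7 = 1.571
  J1: p/w = 2/1 = 2.000
Order: J3 → J4 → J2 → J1


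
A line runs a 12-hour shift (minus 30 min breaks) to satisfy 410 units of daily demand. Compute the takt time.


Available = 12×60 - 30 = 690 min
Takt time = 690 / 410
= 1.68 min/unit


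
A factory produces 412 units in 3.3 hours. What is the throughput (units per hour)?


Throughput = units / time
= 412 / 3.3
= 124.8 units/hour


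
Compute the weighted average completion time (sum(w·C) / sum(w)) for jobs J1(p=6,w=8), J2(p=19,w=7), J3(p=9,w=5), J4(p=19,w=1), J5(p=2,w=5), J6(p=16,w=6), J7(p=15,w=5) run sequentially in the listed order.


Completion times:
  J1: C=6, w×C=8×6=48
  J2: C=25, w×C=7×25=175
  J3: C=34, w×C=5×34=170
  J4: C=53, w×C=1×53=53
  J5: C=55, w×C=5×55=275
  J6: C=71, w×C=6×71=426
  J7: C=86, w×C=5×86=430
Sum w×C = 1577
Sum w = 37
Weighted avg = 1577/37
= 42.62


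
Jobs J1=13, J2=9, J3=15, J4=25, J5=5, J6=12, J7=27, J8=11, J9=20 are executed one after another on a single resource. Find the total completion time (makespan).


Sequential makespan: sum all processing times
= 13 + 9 + 15 + 25 + 5 + 12 + 27 + 11 + 20
= 137 time units


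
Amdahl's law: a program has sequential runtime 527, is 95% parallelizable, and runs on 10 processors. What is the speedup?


Amdahl's law: T_p = T × ((1-p) + p/N)
= 527 × ((1-0.95) + 0.95/10)
= 527 × (0.05 + 0.0950)
= 527 × 0.1450
= 76.42
Speedup = 527/76.42
= 6.90×


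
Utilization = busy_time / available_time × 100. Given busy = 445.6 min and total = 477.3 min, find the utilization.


Utilization = busy / total × 100
= 445.6 / 477.3 × 100
= 93.4%


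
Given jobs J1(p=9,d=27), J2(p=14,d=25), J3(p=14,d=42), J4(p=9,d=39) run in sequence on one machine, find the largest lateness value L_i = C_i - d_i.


Lateness per job (L = C - d):
  J1: C=9, d=27, L=-18
  J2: C=23, d=25, L=-2
  J3: C=37, d=42, L=-5
  J4: C=46, d=39, L=7
Lmax = max(-18, -2, -5, 7)
= 7


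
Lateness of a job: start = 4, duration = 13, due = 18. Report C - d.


Completion = 4 + 13 = 17
Lateness = C - d = 17 - 18
= -1


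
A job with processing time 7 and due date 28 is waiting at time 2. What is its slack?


Slack = due - current_time - processing
= 28 - 2 - 7
= 19


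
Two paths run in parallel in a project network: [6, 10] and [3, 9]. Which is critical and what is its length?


Path A: 6 + 10 = 16
Path B: 3 + 9 = 12
Critical path = longest = max(16, 12)
= 16 (Path A)


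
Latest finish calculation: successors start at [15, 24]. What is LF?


LF = min of all successor start times
Successors start at: [15, 24]
LF = min(15, 24)
= 15


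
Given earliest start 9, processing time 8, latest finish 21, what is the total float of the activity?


EF = ES + duration = 9 + 8 = 17
LS = LF - duration = 21 - 8 = 13
Total Float = LF - EF = 21 - 17
(or LS - ES = 13 - 9)
= 4


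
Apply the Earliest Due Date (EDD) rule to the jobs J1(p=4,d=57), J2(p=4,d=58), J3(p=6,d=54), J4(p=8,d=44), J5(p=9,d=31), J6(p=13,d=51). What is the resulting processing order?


EDD: sort by earliest due date
  J5: d=31, p=9
  J4: d=44, p=8
  J6: d=51, p=13
  J3: d=54, p=6
  J1: d=57, p=4
  J2: d=58, p=4
Order: J5 → J4 → J6 → J3 → J1 → J2


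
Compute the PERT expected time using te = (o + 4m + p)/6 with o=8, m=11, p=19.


te = (o + 4m + p) / 6
= (8 + 4×11 + 19) / 6
= (8 + 44 + 19) / 6
= 71 / 6
= 11.83


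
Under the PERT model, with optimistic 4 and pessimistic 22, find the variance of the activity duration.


σ² = ((p - o) / 6)² = (p - o)² / 36
= (22 - 4)² / 36
= 18² / 36
= 324 / 36
= 9.0000


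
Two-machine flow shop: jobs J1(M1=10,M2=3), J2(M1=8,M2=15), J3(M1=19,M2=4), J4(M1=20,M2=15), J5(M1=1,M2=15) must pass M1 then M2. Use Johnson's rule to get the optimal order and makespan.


Johnson's rule:
Group 1 (M1≤M2, sort by M1): ['J5', 'J2']
Group 2 (M1>M2, sort desc M2): ['J4', 'J3', 'J1']
Sequence: J5 → J2 → J4 → J3 → J1
Makespan calculation:
  J5: M1 done=1, M2 done=16
  J2: M1 done=9, M2 done=31
  J4: M1 done=29, M2 done=46
  J3: M1 done=48, M2 done=52
  J1: M1 done=58, M2 done=61
= Sequence: J5 → J2 → J4 → J3 → J1, Makespan: 61


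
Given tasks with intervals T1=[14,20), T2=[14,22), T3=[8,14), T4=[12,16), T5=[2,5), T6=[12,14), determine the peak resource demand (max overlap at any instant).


Check each time point for overlaps:
  t=12: 3 tasks active (T3, T4, T6)
Max concurrent = 3


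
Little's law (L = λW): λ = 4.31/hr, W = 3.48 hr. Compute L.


Little's law: L = λ × W
= 4.31 × 3.48
= 15.00


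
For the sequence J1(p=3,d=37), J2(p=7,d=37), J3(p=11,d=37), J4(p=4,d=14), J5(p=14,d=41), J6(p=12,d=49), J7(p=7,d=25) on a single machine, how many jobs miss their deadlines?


Completion vs due date:
  J1: C=3, d=37 → on time
  J2: C=10, d=37 → on time
  J3: C=21, d=37 → on time
  J4: C=25, d=14 → TARDY
  J5: C=39, d=41 → on time
  J6: C=51, d=49 → TARDY
  J7: C=58, d=25 → TARDY
Tardy jobs: J4, J6, J7
Count = 3


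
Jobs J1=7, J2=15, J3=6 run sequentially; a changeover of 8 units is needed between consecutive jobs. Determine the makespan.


Makespan = Σ processing + (n-1) × setup
= (7 + 15 + 6) + (3-1)×8
= 28 + 16
= 44 time units


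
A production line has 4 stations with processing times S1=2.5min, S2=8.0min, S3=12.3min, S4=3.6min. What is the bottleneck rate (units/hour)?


Bottleneck = longest station time
Station times: [2.5, 8.0, 12.3, 3.6]
Max = 12.3 min
Rate = 60 / 12.3
= 4.88 units/hour (bottleneck: 12.3min)


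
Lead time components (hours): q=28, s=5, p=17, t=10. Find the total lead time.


Lead time = queue + setup + processing + transit
= 28 + 5 + 17 + 10
= 60 hours


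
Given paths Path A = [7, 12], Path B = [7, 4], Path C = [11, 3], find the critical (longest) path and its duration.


Path A: 7 + 12 = 19
Path B: 7 + 4 = 11
Path C: 11 + 3 = 14
Critical path = longest = max(19, 11, 14)
= 19 (Path A)


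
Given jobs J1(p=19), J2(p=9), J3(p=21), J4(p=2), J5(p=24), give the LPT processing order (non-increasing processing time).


LPT: sort by longest processing time first
  J5: p=24
  J3: p=21
  J1: p=19
  J2: p=9
  J4: p=2
Order: J5 → J3 → J1 → J2 → J4


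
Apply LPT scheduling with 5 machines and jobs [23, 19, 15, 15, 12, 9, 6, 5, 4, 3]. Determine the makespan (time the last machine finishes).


Jobs (LPT sorted): [23, 19, 15, 15, 12, 9, 6, 5, 4, 3]
Machines: 5
  J=23 → Machine 1 (load: 0+23=23)
  J=19 → Machine 2 (load: 0+19=19)
  J=15 → Machine 3 (load: 0+15=15)
  J=15 → Machine 4 (load: 0+15=15)
  J=12 → Machine 5 (load: 0+12=12)
  J=9 → Machine 5 (load: 12+9=21)
  J=6 → Machine 3 (load: 15+6=21)
  J=5 → Machine 4 (load: 15+5=20)
  J=4 → Machine 2 (load: 19+4=23)
  J=3 → Machine 4 (load: 20+3=23)
Machine loads: [23, 23, 21, 23, 21]
Makespan = max = 23 time units


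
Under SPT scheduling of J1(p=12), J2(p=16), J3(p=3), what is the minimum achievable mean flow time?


SPT order: J3 → J1 → J2
Completion times:
  J3: C=3
  J1: C=15
  J2: C=31
Sum = 49, n = 3
Mean flow = 49/3
= 16.33


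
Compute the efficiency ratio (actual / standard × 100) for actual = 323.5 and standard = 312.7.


Efficiency = (actual / standard) × 100
= (323.5 / 312.7) × 100
= 103.5%


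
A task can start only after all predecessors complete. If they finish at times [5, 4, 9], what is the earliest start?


ES = max of all predecessor completion times
Predecessors: [5, 4, 9]
ES = max(5, 4, 9)
= 9


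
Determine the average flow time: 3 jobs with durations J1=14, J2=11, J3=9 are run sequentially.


Completion times:
  J1: completes at 14
  J2: completes at 25
  J3: completes at 34
Sum = 73
Average = 73/3
= 24.33


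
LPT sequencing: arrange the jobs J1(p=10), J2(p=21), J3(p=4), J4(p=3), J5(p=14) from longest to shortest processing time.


LPT: sort by longest processing time first
  J2: p=21
  J5: p=14
  J1: p=10
  J3: p=4
  J4: p=3
Order: J2 → J5 → J1 → J3 → J4


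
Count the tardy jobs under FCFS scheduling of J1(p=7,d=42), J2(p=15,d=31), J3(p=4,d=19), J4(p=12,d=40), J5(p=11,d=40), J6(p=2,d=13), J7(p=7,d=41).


Completion vs due date:
  J1: C=7, d=42 → on time
  J2: C=22, d=31 → on time
  J3: C=26, d=19 → TARDY
  J4: C=38, d=40 → on time
  J5: C=49, d=40 → TARDY
  J6: C=51, d=13 → TARDY
  J7: C=58, d=41 → TARDY
Tardy jobs: J3, J5, J6, J7
Count = 4


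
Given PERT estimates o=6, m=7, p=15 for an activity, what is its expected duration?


te = (o + 4m + p) / 6
= (6 + 4×7 + 15) / 6
= (6 + 28 + 15) / 6
= 49 / 6
= 8.17


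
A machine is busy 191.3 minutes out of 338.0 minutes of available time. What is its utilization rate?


Utilization = busy / total × 100
= 191.3 / 338.0 × 100
= 56.6%


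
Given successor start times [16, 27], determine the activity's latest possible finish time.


LF = min of all successor start times
Successors start at: [16, 27]
LF = min(16, 27)
= 16


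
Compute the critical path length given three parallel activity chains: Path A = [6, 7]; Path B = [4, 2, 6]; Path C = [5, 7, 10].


Path A: 6 + 7 = 13
Path B: 4 + 2 + 6 = 12
Path C: 5 + 7 + 10 = 22
Critical path = longest = max(13, 12, 22)
= 22 (Path C)


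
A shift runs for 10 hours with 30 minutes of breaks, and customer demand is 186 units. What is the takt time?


Available = 10×60 - 30 = 570 min
Takt time = 570 / 186
= 3.06 min/unit


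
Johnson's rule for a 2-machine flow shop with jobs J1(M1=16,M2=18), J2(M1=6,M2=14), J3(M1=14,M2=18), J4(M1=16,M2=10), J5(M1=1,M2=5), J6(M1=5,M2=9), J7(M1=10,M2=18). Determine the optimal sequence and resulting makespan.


Johnson's rule:
Group 1 (M1≤M2, sort by M1): ['J5', 'J6', 'J2', 'J7', 'J3', 'J1']
Group 2 (M1>M2, sort desc M2): ['J4']
Sequence: J5 → J6 → J2 → J7 → J3 → J1 → J4
Makespan calculation:
  J5: M1 done=1, M2 done=6
  J6: M1 done=6, M2 done=15
  J2: M1 done=12, M2 done=29
  J7: M1 done=22, M2 done=47
  J3: M1 done=36, M2 done=65
  J1: M1 done=52, M2 done=83
  J4: M1 done=68, M2 done=93
= Sequence: J5 → J6 → J2 → J7 → J3 → J1 → J4, Makespan: 93


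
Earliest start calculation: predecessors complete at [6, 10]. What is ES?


ES = max of all predecessor completion times
Predecessors: [6, 10]
ES = max(6, 10)
= 10


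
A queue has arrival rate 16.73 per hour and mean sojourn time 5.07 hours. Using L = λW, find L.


Little's law: L = λ × W
= 16.73 × 5.07
= 84.82


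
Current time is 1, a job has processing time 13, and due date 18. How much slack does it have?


Slack = due - current_time - processing
= 18 - 1 - 13
= 4


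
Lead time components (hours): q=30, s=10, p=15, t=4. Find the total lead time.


Lead time = queue + setup + processing + transit
= 30 + 10 + 15 + 4
= 59 hours


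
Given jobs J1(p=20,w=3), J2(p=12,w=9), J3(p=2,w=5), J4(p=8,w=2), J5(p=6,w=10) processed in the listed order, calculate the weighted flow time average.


Completion times:
  J1: C=20, w×C=3×20=60
  J2: C=32, w×C=9×32=288
  J3: C=34, w×C=5×34=170
  J4: C=42, w×C=2×42=84
  J5: C=48, w×C=10×48=480
Sum w×C = 1082
Sum w = 29
Weighted avg = 1082/29
= 37.31


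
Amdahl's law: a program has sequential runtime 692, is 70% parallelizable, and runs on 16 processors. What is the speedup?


Amdahl's law: T_p = T × ((1-p) + p/N)
= 692 × ((1-0.7) + 0.7/16)
= 692 × (0.30 + 0.0437)
= 692 × 0.3438
= 237.88
Speedup = 692/237.88
= 2.91×


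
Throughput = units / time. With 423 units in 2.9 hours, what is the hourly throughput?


Throughput = units / time
= 423 / 2.9
= 145.9 units/hour


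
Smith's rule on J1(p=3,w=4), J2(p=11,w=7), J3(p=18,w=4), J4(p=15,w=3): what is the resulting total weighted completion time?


WSPT order (by p/w): J1 → J2 → J3 → J4
  J1: C=3, w·C=4×3=12
  J2: C=14, w·C=7×14=98
  J3: C=32, w·C=4×32=128
  J4: C=47, w·C=3×47=141
Σ w·C = 379
= 379


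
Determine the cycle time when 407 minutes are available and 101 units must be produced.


Cycle time = available time / demand
= 407 / 101
= 4.03 min/unit


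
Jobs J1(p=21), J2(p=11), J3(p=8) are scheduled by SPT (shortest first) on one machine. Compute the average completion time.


SPT order: J3 → J2 → J1
Completion times:
  J3: C=8
  J2: C=19
  J1: C=40
Sum = 67, n = 3
Mean flow = 67/3
= 22.33


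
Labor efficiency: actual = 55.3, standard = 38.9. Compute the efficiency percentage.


Efficiency = (actual / standard) × 100
= (55.3 / 38.9) × 100
= 142.2%


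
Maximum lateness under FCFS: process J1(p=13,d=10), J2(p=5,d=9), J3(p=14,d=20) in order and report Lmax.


Lateness per job (L = C - d):
  J1: C=13, d=10, L=3
  J2: C=18, d=9, L=9
  J3: C=32, d=20, L=12
Lmax = max(3, 9, 12)
= 12


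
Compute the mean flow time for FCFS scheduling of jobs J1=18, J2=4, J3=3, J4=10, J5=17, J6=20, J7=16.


Completion times:
  J1: completes at 18
  J2: completes at 22
  J3: completes at 25
  J4: completes at 35
  J5: completes at 52
  J6: completes at 72
  J7: completes at 88
Sum = 312
Average = 312/7
= 44.57


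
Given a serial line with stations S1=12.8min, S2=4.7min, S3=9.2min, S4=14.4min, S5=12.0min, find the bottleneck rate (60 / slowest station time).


Bottleneck = longest station time
Station times: [12.8, 4.7, 9.2, 14.4, 12.0]
Max = 14.4 min
Rate = 60 / 14.4
= 4.17 units/hour (bottleneck: 14.4min)


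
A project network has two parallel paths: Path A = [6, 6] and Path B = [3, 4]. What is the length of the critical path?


Path A: 6 + 6 = 12
Path B: 3 + 4 = 7
Critical path = longest = max(12, 7)
= 12 (Path A)


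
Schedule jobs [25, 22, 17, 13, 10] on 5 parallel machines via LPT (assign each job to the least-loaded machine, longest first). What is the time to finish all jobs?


Jobs (LPT sorted): [25, 22, 17, 13, 10]
Machines: 5
  J=25 → Machine 1 (load: 0+25=25)
  J=22 → Machine 2 (load: 0+22=22)
  J=17 → Machine 3 (load: 0+17=17)
  J=13 → Machine 4 (load: 0+13=13)
  J=10 → Machine 5 (load: 0+10=10)
Machine loads: [25, 22, 17, 13, 10]
Makespan = max = 25 time units


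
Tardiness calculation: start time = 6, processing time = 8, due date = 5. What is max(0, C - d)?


Completion = start + processing = 6 + 8 = 14
Tardiness = max(0, C - d) = max(0, 14 - 5)
= max(0, 9)
= 9


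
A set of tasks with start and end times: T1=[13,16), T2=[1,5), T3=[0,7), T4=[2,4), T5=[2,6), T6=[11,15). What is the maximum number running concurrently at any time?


Check each time point for overlaps:
  t=2: 4 tasks active (T2, T3, T4, T5)
Max concurrent = 4


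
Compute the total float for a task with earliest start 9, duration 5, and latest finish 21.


EF = ES + duration = 9 + 5 = 14
LS = LF - duration = 21 - 5 = 16
Total Float = LF - EF = 21 - 14
(or LS - ES = 16 - 9)
= 7


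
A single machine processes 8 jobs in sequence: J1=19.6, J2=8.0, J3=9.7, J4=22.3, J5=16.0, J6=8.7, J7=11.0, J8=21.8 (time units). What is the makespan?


Sequential makespan: sum all processing times
= 19.6 + 8.0 + 9.7 + 22.3 + 16.0 + 8.7 + 11.0 + 21.8
= 117.1 time units


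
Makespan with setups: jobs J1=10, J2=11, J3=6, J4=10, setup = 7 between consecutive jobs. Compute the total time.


Makespan = Σ processing + (n-1) × setup
= (10 + 11 + 6 + 10) + (4-1)×7
= 37 + 21
= 58 time units


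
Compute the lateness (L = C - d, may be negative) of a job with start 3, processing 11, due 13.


Completion = 3 + 11 = 14
Lateness = C - d = 14 - 13
= 1


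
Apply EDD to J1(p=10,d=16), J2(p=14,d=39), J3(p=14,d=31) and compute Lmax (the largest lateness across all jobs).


EDD order: J1 → J3 → J2
Completion and lateness:
  J1: C=10, d=16, L=10-16=-6
  J3: C=24, d=31, L=24-31=-7
  J2: C=38, d=39, L=38-39=-1
Lmax = max(-6, -7, -1)
= -1


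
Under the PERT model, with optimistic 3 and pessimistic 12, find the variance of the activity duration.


σ² = ((p - o) / 6)² = (p - o)² / 36
= (12 - 3)² / 36
= 9² / 36
= 81 / 36
= 2.2500


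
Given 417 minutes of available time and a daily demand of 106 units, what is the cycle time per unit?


Cycle time = available time / demand
= 417 / 106
= 3.93 min/unit


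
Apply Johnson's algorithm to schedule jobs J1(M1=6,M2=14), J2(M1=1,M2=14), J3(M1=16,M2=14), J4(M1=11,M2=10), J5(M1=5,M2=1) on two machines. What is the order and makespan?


Johnson's rule:
Group 1 (M1≤M2, sort by M1): ['J2', 'J1']
Group 2 (M1>M2, sort desc M2): ['J3', 'J4', 'J5']
Sequence: J2 → J1 → J3 → J4 → J5
Makespan calculation:
  J2: M1 done=1, M2 done=15
  J1: M1 done=7, M2 done=29
  J3: M1 done=23, M2 done=43
  J4: M1 done=34, M2 done=53
  J5: M1 done=39, M2 done=54
= Sequence: J2 → J1 → J3 → J4 → J5, Makespan: 54


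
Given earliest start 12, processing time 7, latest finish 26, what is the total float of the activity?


EF = ES + duration = 12 + 7 = 19
LS = LF - duration = 26 - 7 = 19
Total Float = LF - EF = 26 - 19
(or LS - ES = 19 - 12)
= 7


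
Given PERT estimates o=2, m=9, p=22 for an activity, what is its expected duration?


te = (o + 4m + p) / 6
= (2 + 4×9 + 22) / 6
= (2 + 36 + 22) / 6
= 60 / 6
= 10.00


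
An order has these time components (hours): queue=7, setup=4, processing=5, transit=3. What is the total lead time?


Lead time = queue + setup + processing + transit
= 7 + 4 + 5 + 3
= 19 hours


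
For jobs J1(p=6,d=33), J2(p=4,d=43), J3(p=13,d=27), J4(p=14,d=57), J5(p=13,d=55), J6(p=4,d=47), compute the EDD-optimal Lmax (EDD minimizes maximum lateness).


EDD order: J3 → J1 → J2 → J6 → J5 → J4
Completion and lateness:
  J3: C=13, d=27, L=13-27=-14
  J1: C=19, d=33, L=19-33=-14
  J2: C=23, d=43, L=23-43=-20
  J6: C=27, d=47, L=27-47=-20
  J5: C=40, d=55, L=40-55=-15
  J4: C=54, d=57, L=54-57=-3
Lmax = max(-14, -14, -20, -20, -15, -3)
= -3


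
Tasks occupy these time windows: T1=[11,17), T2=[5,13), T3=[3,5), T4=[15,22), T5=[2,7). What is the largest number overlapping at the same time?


Check each time point for overlaps:
  t=3: 2 tasks active (T3, T5)
Max concurrent = 2


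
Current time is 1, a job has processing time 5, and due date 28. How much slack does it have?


Slack = due - current_time - processing
= 28 - 1 - 5
= 22


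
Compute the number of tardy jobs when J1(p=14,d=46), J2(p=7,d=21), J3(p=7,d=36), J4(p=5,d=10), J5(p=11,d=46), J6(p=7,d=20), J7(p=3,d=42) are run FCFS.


Completion vs due date:
  J1: C=14, d=46 → on time
  J2: C=21, d=21 → on time
  J3: C=28, d=36 → on time
  J4: C=33, d=10 → TARDY
  J5: C=44, d=46 → on time
  J6: C=51, d=20 → TARDY
  J7: C=54, d=42 → TARDY
Tardy jobs: J4, J6, J7
Count = 3


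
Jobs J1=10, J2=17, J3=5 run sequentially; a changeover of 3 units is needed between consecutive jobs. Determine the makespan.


Makespan = Σ processing + (n-1) × setup
= (10 + 17 + 5) + (3-1)×3
= 32 + 6
= 38 time units


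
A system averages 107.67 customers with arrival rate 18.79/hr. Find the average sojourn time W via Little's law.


Little's law: L = λW → W = L / λ
= 107.67 / 18.79
= 5.73 hours


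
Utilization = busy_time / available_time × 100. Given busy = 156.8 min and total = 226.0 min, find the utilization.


Utilization = busy / total × 100
= 156.8 / 226.0 × 100
= 69.4%


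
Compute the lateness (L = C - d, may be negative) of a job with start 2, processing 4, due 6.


Completion = 2 + 4 = 6
Lateness = C - d = 6 - 6
= 0


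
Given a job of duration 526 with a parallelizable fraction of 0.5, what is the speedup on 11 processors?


Amdahl's law: T_p = T × ((1-p) + p/N)
= 526 × ((1-0.5) + 0.5/11)
= 526 × (0.50 + 0.0455)
= 526 × 0.5455
= 286.91
Speedup = 526/286.91
= 1.83×


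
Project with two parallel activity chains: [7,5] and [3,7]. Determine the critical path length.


Path A: 7 + 5 = 12
Path B: 3 + 7 = 10
Critical path = longest = max(12, 10)
= 12 (Path A)


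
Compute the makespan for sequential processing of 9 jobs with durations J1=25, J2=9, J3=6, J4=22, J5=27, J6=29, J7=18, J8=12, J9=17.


Sequential makespan: sum all processing times
= 25 + 9 + 6 + 22 + 27 + 29 + 18 + 12 + 17
= 165 time units


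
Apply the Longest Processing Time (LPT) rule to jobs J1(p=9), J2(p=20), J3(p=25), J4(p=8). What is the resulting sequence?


LPT: sort by longest processing time first
  J3: p=25
  J2: p=20
  J1: p=9
  J4: p=8
Order: J3 → J2 → J1 → J4


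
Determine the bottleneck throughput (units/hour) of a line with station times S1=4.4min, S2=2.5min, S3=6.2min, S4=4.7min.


Bottleneck = longest station time
Station times: [4.4, 2.5, 6.2, 4.7]
Max = 6.2 min
Rate = 60 / 6.2
= 9.68 units/hour (bottleneck: 6.2min)


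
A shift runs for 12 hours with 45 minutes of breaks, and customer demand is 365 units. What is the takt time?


Available = 12×60 - 45 = 675 min
Takt time = 675 / 365
= 1.85 min/unit


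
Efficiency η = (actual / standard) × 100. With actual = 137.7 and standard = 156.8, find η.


Efficiency = (actual / standard) × 100
= (137.7 / 156.8) × 100
= 87.8%


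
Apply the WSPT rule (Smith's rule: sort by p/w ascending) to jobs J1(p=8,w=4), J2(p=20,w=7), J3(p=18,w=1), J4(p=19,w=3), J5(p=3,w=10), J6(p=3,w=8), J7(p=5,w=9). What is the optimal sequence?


WSPT (Smith's rule): sort by p/w ascending
  J5: p/w = 3/10 = 0.300
  J6: p/w = 3/8 = 0.375
  J7: p/w = 5/9 = 0.556
  J1: p/w = 8/4 = 2.000
  J2: p/w = 20/7 = 2.857
  J4: p/w = 19/3 = 6.333
  J3: p/w = 18/1 = 18.000
Order: J5 → J6 → J7 → J1 → J2 → J4 → J3


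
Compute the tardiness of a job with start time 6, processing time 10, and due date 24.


Completion = start + processing = 6 + 10 = 16
Tardiness = max(0, C - d) = max(0, 16 - 24)
= max(0, -8)
= 0


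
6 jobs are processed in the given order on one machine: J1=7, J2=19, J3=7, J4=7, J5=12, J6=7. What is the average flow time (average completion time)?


Completion times:
  J1: completes at 7
  J2: completes at 26
  J3: completes at 33
  J4: completes at 40
  J5: completes at 52
  J6: completes at 59
Sum = 217
Average = 217/6
= 36.17


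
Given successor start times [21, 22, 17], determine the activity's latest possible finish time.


LF = min of all successor start times
Successors start at: [21, 22, 17]
LF = min(21, 22, 17)
= 17


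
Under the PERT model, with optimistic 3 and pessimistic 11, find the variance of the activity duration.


σ² = ((p - o) / 6)² = (p - o)² / 36
= (11 - 3)² / 36
= 8² / 36
= 64 / 36
= 1.7778


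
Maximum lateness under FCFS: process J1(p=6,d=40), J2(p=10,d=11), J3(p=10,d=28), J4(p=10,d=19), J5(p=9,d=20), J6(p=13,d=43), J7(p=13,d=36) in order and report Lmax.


Lateness per job (L = C - d):
  J1: C=6, d=40, L=-34
  J2: C=16, d=11, L=5
  J3: C=26, d=28, L=-2
  J4: C=36, d=19, L=17
  J5: C=45, d=20, L=25
  J6: C=58, d=43, L=15
  J7: C=71, d=36, L=35
Lmax = max(-34, 5, -2, 17, 25, 15, 35)
= 35


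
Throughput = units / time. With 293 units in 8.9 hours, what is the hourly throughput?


Throughput = units / time
= 293 / 8.9
= 32.9 units/hour


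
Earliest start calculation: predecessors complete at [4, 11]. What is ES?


ES = max of all predecessor completion times
Predecessors: [4, 11]
ES = max(4, 11)
= 11


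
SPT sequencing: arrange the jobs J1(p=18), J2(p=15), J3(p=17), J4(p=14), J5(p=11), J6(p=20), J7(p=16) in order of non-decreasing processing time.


SPT: sort by shortest processing time
  J5: p=11
  J4: p=14
  J2: p=15
  J7: p=16
  J3: p=17
  J1: p=18
  J6: p=20
Order: J5 → J4 → J2 → J7 → J3 → J1 → J6


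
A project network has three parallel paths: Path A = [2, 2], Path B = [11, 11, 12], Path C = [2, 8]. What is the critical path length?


Path A: 2 + 2 = 4
Path B: 11 + 11 + 12 = 34
Path C: 2 + 8 = 10
Critical path = longest = max(4, 34, 10)
= 34 (Path B)


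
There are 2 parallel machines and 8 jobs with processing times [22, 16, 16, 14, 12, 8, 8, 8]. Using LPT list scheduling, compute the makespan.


Jobs (LPT sorted): [22, 16, 16, 14, 12, 8, 8, 8]
Machines: 2
  J=22 → Machine 1 (load: 0+22=22)
  J=16 → Machine 2 (load: 0+16=16)
  J=16 → Machine 2 (load: 16+16=32)
  J=14 → Machine 1 (load: 22+14=36)
  J=12 → Machine 2 (load: 32+12=44)
  J=8 → Machine 1 (load: 36+8=44)
  J=8 → Machine 1 (load: 44+8=52)
  J=8 → Machine 2 (load: 44+8=52)
Machine loads: [52, 52]
Makespan = max = 52 time units


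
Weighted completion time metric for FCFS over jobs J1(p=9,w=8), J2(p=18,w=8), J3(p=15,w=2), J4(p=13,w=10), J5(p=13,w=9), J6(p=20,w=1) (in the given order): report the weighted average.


Completion times:
  J1: C=9, w×C=8×9=72
  J2: C=27, w×C=8×27=216
  J3: C=42, w×C=2×42=84
  J4: C=55, w×C=10×55=550
  J5: C=68, w×C=9×68=612
  J6: C=88, w×C=1×88=88
Sum w×C = 1622
Sum w = 38
Weighted avg = 1622/38
= 42.68


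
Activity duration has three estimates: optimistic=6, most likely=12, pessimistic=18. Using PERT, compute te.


te = (o + 4m + p) / 6
= (6 + 4×12 + 18) / 6
= (6 + 48 + 18) / 6
= 72 / 6
= 12.00


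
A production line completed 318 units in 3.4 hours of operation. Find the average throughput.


Throughput = units / time
= 318 / 3.4
= 93.5 units/hour


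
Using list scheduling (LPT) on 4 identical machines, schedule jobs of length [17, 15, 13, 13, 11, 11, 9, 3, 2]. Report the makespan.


Jobs (LPT sorted): [17, 15, 13, 13, 11, 11, 9, 3, 2]
Machines: 4
  J=17 → Machine 1 (load: 0+17=17)
  J=15 → Machine 2 (load: 0+15=15)
  J=13 → Machine 3 (load: 0+13=13)
  J=13 → Machine 4 (load: 0+13=13)
  J=11 → Machine 3 (load: 13+11=24)
  J=11 → Machine 4 (load: 13+11=24)
  J=9 → Machine 2 (load: 15+9=24)
  J=3 → Machine 1 (load: 17+3=20)
  J=2 → Machine 1 (load: 20+2=22)
Machine loads: [22, 24, 24, 24]
Makespan = max = 24 time units


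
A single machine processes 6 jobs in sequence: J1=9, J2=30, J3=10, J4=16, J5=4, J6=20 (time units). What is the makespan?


Sequential makespan: sum all processing times
= 9 + 30 + 10 + 16 + 4 + 20
= 89 time units


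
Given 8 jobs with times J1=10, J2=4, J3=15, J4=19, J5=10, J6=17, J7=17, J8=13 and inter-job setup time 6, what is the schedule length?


Makespan = Σ processing + (n-1) × setup
= (10 + 4 + 15 + 19 + 10 + 17 + 17 + 13) + (8-1)×6
= 105 + 42
= 147 time units


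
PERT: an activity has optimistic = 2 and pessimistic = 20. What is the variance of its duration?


σ² = ((p - o) / 6)² = (p - o)² / 36
= (20 - 2)² / 36
= 18² / 36
= 324 / 36
= 9.0000


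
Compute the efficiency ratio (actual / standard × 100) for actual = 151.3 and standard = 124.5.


Efficiency = (actual / standard) × 100
= (151.3 / 124.5) × 100
= 121.5%


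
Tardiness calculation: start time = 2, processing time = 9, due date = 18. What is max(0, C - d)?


Completion = start + processing = 2 + 9 = 11
Tardiness = max(0, C - d) = max(0, 11 - 18)
= max(0, -7)
= 0


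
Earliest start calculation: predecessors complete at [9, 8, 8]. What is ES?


ES = max of all predecessor completion times
Predecessors: [9, 8, 8]
ES = max(9, 8, 8)
= 9


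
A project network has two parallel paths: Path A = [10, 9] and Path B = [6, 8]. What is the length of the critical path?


Path A: 10 + 9 = 19
Path B: 6 + 8 = 14
Critical path = longest = max(19, 14)
= 19 (Path A)


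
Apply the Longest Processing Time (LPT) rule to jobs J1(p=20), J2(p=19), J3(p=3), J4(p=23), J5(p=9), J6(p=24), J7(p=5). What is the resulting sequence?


LPT: sort by longest processing time first
  J6: p=24
  J4: p=23
  J1: p=20
  J2: p=19
  J5: p=9
  J7: p=5
  J3: p=3
Order: J6 → J4 → J1 → J2 → J5 → J7 → J3


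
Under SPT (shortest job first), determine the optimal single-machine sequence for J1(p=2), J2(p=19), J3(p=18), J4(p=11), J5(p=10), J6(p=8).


SPT: sort by shortest processing time
  J1: p=2
  J6: p=8
  J5: p=10
  J4: p=11
  J3: p=18
  J2: p=19
Order: J1 → J6 → J5 → J4 → J3 → J2


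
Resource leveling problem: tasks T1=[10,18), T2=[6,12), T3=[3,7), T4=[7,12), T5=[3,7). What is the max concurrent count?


Check each time point for overlaps:
  t=6: 3 tasks active (T2, T3, T5)
Max concurrent = 3


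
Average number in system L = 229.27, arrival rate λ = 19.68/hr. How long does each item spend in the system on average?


Little's law: L = λW → W = L / λ
= 229.27 / 19.68
= 11.65 hours


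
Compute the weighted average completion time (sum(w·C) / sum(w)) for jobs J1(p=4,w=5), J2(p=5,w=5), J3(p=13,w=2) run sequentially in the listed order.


Completion times:
  J1: C=4, w×C=5×4=20
  J2: C=9, w×C=5×9=45
  J3: C=22, w×C=2×22=44
Sum w×C = 109
Sum w = 12
Weighted avg = 109/12
= 9.08


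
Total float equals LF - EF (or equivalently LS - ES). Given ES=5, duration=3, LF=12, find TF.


EF = ES + duration = 5 + 3 = 8
LS = LF - duration = 12 - 3 = 9
Total Float = LF - EF = 12 - 8
(or LS - ES = 9 - 5)
= 4


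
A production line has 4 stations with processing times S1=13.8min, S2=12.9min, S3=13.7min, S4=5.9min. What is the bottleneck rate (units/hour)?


Bottleneck = longest station time
Station times: [13.8, 12.9, 13.7, 5.9]
Max = 13.8 min
Rate = 60 / 13.8
= 4.35 units/hour (bottleneck: 13.8min)


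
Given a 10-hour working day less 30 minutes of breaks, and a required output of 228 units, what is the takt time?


Available = 10×60 - 30 = 570 min
Takt time = 570 / 228
= 2.50 min/unit


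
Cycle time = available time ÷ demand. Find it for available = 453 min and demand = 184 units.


Cycle time = available time / demand
= 453 / 184
= 2.46 min/unit


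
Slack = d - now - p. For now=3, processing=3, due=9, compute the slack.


Slack = due - current_time - processing
= 9 - 3 - 3
= 3


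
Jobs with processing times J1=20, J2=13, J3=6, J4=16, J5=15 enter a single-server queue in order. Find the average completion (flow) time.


Completion times:
  J1: completes at 20
  J2: completes at 33
  J3: completes at 39
  J4: completes at 55
  J5: completes at 70
Sum = 217
Average = 217/5
= 43.40


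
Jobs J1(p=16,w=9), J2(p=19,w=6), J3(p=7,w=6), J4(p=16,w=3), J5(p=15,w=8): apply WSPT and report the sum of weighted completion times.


WSPT order (by p/w): J3 → J1 → J5 → J2 → J4
  J3: C=7, w·C=6×7=42
  J1: C=23, w·C=9×23=207
  J5: C=38, w·C=8×38=304
  J2: C=57, w·C=6×57=342
  J4: C=73, w·C=3×73=219
Σ w·C = 1114
= 1114


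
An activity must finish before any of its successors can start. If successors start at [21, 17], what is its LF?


LF = min of all successor start times
Successors start at: [21, 17]
LF = min(21, 17)
= 17


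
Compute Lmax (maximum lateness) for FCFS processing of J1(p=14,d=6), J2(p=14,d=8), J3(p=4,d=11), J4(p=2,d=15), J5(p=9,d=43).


Lateness per job (L = C - d):
  J1: C=14, d=6, L=8
  J2: C=28, d=8, L=20
  J3: C=32, d=11, L=21
  J4: C=34, d=15, L=19
  J5: C=43, d=43, L=0
Lmax = max(8, 20, 21, 19, 0)
= 21


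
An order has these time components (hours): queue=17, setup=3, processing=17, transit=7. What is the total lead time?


Lead time = queue + setup + processing + transit
= 17 + 3 + 17 + 7
= 44 hours


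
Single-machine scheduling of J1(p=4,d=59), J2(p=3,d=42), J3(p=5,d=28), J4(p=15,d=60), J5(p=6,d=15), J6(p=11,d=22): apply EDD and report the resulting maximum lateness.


EDD order: J5 → J6 → J3 → J2 → J1 → J4
Completion and lateness:
  J5: C=6, d=15, L=6-15=-9
  J6: C=17, d=22, L=17-22=-5
  J3: C=22, d=28, L=22-28=-6
  J2: C=25, d=42, L=25-42=-17
  J1: C=29, d=59, L=29-59=-30
  J4: C=44, d=60, L=44-60=-16
Lmax = max(-9, -5, -6, -17, -30, -16)
= -5


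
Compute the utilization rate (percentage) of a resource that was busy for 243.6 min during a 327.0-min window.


Utilization = busy / total × 100
= 243.6 / 327.0 × 100
= 74.5%


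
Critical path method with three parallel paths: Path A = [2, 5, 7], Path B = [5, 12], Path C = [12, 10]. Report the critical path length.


Path A: 2 + 5 + 7 = 14
Path B: 5 + 12 = 17
Path C: 12 + 10 = 22
Critical path = longest = max(14, 17, 22)
= 22 (Path C)


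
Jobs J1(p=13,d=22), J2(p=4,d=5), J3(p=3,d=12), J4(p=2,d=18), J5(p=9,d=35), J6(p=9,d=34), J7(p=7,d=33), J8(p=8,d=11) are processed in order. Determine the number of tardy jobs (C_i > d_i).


Completion vs due date:
  J1: C=13, d=22 → on time
  J2: C=17, d=5 → TARDY
  J3: C=20, d=12 → TARDY
  J4: C=22, d=18 → TARDY
  J5: C=31, d=35 → on time
  J6: C=40, d=34 → TARDY
  J7: C=47, d=33 → TARDY
  J8: C=55, d=11 → TARDY
Tardy jobs: J2, J3, J4, J6, J7, J8
Count = 6


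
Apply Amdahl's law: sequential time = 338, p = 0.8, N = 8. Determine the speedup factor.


Amdahl's law: T_p = T × ((1-p) + p/N)
= 338 × ((1-0.8) + 0.8/8)
= 338 × (0.20 + 0.1000)
= 338 × 0.3000
= 101.40
Speedup = 338/101.40
= 3.33×


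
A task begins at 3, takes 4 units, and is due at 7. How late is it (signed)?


Completion = 3 + 4 = 7
Lateness = C - d = 7 - 7
= 0


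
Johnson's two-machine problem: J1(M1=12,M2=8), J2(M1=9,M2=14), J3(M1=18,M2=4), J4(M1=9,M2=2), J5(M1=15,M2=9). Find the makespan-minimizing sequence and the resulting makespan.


Johnson's rule:
Group 1 (M1≤M2, sort by M1): ['J2']
Group 2 (M1>M2, sort desc M2): ['J5', 'J1', 'J3', 'J4']
Sequence: J2 → J5 → J1 → J3 → J4
Makespan calculation:
  J2: M1 done=9, M2 done=23
  J5: M1 done=24, M2 done=33
  J1: M1 done=36, M2 done=44
  J3: M1 done=54, M2 done=58
  J4: M1 done=63, M2 done=65
= Sequence: J2 → J5 → J1 → J3 → J4, Makespan: 65


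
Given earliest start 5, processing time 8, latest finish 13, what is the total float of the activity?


EF = ES + duration = 5 + 8 = 13
LS = LF - duration = 13 - 8 = 5
Total Float = LF - EF = 13 - 13
(or LS - ES = 5 - 5)
= 0


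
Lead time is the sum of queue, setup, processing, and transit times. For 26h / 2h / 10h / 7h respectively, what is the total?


Lead time = queue + setup + processing + transit
= 26 + 2 + 10 + 7
= 45 hours


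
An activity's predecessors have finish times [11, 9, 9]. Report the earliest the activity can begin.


ES = max of all predecessor completion times
Predecessors: [11, 9, 9]
ES = max(11, 9, 9)
= 11


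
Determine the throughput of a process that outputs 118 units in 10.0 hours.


Throughput = units / time
= 118 / 10.0
= 11.8 units/hour


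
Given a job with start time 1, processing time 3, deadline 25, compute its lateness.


Completion = 1 + 3 = 4
Lateness = C - d = 4 - 25
= -21


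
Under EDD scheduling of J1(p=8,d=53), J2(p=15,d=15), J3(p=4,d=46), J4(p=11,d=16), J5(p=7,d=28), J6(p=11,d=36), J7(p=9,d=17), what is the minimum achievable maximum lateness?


EDD order: J2 → J4 → J7 → J5 → J6 → J3 → J1
Completion and lateness:
  J2: C=15, d=15, L=15-15=0
  J4: C=26, d=16, L=26-16=10
  J7: C=35, d=17, L=35-17=18
  J5: C=42, d=28, L=42-28=14
  J6: C=53, d=36, L=53-36=17
  J3: C=57, d=46, L=57-46=11
  J1: C=65, d=53, L=65-53=12
Lmax = max(0, 10, 18, 14, 17, 11, 12)
= 18


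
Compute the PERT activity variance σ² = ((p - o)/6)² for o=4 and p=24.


σ² = ((p - o) / 6)² = (p - o)² / 36
= (24 - 4)² / 36
= 20² / 36
= 400 / 36
= 11.1111


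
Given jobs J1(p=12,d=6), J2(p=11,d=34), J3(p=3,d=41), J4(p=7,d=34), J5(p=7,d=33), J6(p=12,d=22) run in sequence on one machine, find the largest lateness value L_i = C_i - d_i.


Lateness per job (L = C - d):
  J1: C=12, d=6, L=6
  J2: C=23, d=34, L=-11
  J3: C=26, d=41, L=-15
  J4: C=33, d=34, L=-1
  J5: C=40, d=33, L=7
  J6: C=52, d=22, L=30
Lmax = max(6, -11, -15, -1, 7, 30)
= 30
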